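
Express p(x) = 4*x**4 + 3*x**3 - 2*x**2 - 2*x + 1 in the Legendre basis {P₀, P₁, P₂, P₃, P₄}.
(17/15)P₀ + (-1/5)P₁ + (20/21)P₂ + (6/5)P₃ + (32/35)P₄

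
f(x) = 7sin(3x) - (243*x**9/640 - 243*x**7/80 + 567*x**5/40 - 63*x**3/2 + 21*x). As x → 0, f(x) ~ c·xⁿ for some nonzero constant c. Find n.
11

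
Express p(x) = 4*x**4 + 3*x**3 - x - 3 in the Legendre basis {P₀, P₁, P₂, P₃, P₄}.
(-11/5)P₀ + (4/5)P₁ + (16/7)P₂ + (6/5)P₃ + (32/35)P₄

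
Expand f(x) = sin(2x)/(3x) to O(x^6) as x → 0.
2/3 - 4*x**2/9 + 4*x**4/45 + O(x**6)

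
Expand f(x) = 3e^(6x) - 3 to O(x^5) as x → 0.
18*x + 54*x**2 + 108*x**3 + 162*x**4 + O(x**5)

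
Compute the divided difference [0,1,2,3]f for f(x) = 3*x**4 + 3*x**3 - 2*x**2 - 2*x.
21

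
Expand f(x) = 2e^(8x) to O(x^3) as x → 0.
2 + 16*x + 64*x**2 + O(x**3)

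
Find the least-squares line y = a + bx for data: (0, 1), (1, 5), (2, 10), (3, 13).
a = 11/10, b = 41/10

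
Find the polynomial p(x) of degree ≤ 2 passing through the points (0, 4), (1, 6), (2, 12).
2*x**2 + 4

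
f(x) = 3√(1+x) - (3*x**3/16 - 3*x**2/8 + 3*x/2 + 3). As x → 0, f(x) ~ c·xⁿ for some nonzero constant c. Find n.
4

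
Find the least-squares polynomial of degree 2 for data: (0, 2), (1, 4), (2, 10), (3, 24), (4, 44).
16/7 + (-76/35)x + (22/7)x²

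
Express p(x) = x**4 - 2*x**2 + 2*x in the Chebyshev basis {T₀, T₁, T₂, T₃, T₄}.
(-5/8)T₀ + (2)T₁ + (-1/2)T₂ + (1/8)T₄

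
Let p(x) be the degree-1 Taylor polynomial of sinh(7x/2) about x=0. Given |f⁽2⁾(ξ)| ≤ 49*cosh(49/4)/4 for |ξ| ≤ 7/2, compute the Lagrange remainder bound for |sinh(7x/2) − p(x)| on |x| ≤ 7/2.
2401*cosh(49/4)/32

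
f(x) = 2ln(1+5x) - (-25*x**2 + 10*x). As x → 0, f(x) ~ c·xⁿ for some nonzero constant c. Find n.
3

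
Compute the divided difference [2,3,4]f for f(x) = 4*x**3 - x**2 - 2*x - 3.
35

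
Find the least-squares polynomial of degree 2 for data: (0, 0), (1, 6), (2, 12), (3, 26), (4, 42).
2/5 + (12/5)x + (2)x²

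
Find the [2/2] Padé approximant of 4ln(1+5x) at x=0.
10*x*(5*x + 2)/(25*x**2/6 + 5*x + 1)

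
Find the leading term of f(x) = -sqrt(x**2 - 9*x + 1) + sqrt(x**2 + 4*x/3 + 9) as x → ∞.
31/6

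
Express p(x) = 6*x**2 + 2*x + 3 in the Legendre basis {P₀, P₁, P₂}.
(5)P₀ + (2)P₁ + (4)P₂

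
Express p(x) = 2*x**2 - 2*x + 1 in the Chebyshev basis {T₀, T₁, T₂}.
(2)T₀ + (-2)T₁ + T₂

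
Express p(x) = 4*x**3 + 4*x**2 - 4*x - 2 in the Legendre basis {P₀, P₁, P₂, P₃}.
(-2/3)P₀ + (-8/5)P₁ + (8/3)P₂ + (8/5)P₃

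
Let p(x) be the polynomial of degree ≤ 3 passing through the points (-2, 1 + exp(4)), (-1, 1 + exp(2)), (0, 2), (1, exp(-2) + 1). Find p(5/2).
((-35*exp(4) - 173 + 135*exp(2))*exp(2) + 105)*exp(-2)/16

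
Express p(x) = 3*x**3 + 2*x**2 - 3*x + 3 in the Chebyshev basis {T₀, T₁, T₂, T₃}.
(4)T₀ + (-3/4)T₁ + T₂ + (3/4)T₃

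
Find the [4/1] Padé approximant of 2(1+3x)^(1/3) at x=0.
(2*x**4/3 - 16*x**3/15 + 12*x**2/5 + 32*x/5 + 2)/(11*x/5 + 1)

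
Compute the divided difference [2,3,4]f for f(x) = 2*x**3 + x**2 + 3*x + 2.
19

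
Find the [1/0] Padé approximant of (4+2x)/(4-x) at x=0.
3*x/4 + 1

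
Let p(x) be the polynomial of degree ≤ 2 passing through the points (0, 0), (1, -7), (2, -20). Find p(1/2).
-11/4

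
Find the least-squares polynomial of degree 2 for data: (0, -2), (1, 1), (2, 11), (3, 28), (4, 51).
-73/35 + (-9/70)x + (47/14)x²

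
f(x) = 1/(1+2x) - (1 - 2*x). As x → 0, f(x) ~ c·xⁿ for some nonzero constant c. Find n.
2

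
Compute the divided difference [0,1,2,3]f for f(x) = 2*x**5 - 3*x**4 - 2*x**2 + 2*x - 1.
32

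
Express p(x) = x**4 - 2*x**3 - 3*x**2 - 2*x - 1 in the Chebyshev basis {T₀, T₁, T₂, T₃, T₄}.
(-17/8)T₀ + (-7/2)T₁ - T₂ + (-1/2)T₃ + (1/8)T₄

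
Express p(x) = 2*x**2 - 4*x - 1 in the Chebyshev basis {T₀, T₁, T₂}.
(-4)T₁ + T₂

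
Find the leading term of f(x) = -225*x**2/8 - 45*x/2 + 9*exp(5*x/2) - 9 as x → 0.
375*x**3/16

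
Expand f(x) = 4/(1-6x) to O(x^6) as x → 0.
4 + 24*x + 144*x**2 + 864*x**3 + 5184*x**4 + 31104*x**5 + O(x**6)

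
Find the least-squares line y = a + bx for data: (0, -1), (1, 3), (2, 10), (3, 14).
a = -13/10, b = 26/5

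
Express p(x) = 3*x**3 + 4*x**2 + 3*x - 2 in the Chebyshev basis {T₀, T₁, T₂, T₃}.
(21/4)T₁ + (2)T₂ + (3/4)T₃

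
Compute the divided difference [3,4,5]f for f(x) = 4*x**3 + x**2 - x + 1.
49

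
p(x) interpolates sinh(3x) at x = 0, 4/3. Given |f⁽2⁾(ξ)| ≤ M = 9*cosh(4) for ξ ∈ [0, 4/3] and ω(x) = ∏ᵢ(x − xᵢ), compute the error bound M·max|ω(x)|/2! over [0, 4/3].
2*cosh(4)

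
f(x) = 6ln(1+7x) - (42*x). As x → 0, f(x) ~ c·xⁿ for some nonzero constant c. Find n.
2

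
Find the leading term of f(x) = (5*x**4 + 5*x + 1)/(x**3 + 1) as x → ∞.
5*x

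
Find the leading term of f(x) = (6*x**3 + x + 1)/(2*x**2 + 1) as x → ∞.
3*x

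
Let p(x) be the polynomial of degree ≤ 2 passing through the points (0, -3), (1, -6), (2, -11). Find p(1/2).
-17/4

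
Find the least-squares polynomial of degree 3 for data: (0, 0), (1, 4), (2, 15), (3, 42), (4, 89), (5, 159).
29/126 + (13/108)x + (523/252)x² + (23/27)x³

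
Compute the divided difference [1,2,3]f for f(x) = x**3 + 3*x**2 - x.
9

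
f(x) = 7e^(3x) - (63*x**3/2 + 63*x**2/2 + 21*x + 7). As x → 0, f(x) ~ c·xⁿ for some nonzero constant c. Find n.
4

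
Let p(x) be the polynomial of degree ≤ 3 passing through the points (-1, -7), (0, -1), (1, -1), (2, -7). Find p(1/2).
-1/4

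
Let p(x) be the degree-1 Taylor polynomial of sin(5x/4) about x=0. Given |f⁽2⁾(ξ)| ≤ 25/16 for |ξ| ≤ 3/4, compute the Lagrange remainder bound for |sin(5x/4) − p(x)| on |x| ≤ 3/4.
225/512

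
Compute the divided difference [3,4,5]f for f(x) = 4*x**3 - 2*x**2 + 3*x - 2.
46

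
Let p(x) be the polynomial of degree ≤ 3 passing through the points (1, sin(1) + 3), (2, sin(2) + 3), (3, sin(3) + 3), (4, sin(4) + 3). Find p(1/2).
-35*sin(2)/16 + 21*sin(3)/16 - 5*sin(4)/16 + 35*sin(1)/16 + 3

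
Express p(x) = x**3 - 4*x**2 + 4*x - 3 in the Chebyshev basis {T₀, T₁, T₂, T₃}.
(-5)T₀ + (19/4)T₁ + (-2)T₂ + (1/4)T₃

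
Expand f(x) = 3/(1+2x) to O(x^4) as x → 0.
3 - 6*x + 12*x**2 - 24*x**3 + O(x**4)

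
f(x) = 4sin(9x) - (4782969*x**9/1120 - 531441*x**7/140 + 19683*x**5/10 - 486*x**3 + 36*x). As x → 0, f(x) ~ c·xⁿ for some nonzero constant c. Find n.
11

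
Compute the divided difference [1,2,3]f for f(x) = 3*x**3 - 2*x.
18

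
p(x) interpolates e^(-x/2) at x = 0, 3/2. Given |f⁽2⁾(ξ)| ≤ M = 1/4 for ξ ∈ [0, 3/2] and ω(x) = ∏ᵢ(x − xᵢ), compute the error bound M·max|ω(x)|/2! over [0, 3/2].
9/128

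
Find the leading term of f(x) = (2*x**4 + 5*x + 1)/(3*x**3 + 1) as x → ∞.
2*x/3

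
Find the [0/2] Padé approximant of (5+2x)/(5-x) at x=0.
1/(6*x**2/25 - 3*x/5 + 1)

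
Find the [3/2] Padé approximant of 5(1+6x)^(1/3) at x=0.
(56*x**3/3 + 84*x**2 + 42*x + 5)/(8*x**2 + 32*x/5 + 1)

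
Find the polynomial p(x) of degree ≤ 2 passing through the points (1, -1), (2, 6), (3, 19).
3*x**2 - 2*x - 2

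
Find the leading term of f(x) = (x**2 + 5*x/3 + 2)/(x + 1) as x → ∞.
x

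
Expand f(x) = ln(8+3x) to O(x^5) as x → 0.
log(8) + 3*x/8 - 9*x**2/128 + 9*x**3/512 - 81*x**4/16384 + O(x**5)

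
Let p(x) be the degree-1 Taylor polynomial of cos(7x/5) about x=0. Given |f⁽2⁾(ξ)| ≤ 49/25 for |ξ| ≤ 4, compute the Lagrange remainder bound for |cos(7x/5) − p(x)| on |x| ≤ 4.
392/25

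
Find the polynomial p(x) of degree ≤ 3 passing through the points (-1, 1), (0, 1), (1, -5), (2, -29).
-2*x**3 - 3*x**2 - x + 1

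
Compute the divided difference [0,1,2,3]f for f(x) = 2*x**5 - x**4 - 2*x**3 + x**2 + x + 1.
42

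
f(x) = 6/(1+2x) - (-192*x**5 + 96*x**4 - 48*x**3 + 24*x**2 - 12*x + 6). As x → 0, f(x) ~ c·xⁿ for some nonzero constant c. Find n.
6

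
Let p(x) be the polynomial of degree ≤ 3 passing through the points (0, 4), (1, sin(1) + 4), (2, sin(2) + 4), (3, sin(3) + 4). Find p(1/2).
-5*sin(2)/16 + sin(3)/16 + 15*sin(1)/16 + 4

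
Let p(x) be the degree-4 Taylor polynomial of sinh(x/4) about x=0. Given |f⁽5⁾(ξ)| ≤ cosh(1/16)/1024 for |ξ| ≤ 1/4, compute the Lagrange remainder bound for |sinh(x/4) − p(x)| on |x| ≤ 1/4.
cosh(1/16)/125829120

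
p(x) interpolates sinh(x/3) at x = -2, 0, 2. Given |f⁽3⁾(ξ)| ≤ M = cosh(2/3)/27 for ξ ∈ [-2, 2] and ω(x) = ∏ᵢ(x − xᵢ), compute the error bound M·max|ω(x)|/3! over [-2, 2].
8*sqrt(3)*cosh(2/3)/729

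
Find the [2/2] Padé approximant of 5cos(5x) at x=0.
(5 - 625*x**2/12)/(25*x**2/12 + 1)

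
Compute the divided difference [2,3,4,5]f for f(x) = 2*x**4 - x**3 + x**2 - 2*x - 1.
27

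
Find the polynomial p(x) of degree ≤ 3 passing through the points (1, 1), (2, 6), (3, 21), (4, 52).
x**3 - x**2 + x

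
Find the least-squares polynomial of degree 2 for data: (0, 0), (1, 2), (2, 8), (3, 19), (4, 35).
4/35 + (-51/70)x + (33/14)x²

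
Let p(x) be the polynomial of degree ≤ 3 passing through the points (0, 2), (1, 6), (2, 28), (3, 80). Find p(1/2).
5/2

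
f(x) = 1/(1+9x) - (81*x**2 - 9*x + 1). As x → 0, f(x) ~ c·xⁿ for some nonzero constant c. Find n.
3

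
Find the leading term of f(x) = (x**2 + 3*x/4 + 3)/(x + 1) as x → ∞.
x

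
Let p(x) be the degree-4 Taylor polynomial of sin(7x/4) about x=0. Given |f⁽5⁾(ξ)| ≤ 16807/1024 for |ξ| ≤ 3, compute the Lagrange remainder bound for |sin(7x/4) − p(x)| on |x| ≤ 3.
1361367/40960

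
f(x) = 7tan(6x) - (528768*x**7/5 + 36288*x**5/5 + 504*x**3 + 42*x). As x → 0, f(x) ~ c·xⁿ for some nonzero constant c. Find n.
9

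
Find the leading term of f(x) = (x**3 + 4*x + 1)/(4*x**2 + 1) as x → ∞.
x/4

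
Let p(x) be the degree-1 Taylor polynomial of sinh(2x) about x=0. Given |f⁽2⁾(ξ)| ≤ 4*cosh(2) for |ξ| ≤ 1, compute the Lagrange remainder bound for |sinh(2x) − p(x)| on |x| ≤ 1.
2*cosh(2)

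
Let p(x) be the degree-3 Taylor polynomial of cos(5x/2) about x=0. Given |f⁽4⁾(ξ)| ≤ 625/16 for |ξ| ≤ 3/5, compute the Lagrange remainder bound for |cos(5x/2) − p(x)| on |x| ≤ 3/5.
27/128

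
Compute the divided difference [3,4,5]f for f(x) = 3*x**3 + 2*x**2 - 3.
38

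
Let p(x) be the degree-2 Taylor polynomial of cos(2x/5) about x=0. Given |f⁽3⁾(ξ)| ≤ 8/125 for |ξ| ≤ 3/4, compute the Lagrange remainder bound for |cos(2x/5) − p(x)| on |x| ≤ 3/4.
9/2000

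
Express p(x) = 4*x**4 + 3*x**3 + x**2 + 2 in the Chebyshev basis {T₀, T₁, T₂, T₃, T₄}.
(4)T₀ + (9/4)T₁ + (5/2)T₂ + (3/4)T₃ + (1/2)T₄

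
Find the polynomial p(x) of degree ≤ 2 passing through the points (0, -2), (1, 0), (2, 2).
2*x - 2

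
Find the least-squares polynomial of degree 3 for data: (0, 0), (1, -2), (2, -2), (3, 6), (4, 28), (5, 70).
-x + (-2)x² + x³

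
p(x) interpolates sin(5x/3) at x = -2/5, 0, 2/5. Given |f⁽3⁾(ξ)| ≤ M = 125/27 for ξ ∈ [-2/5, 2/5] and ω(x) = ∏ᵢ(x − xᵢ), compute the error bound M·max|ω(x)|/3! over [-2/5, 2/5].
8*sqrt(3)/729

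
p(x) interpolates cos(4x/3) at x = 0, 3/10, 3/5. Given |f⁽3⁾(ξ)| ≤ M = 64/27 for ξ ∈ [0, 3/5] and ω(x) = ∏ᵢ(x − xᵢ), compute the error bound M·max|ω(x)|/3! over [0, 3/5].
8*sqrt(3)/3375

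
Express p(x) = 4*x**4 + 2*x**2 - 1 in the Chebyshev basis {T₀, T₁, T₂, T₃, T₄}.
(3/2)T₀ + (3)T₂ + (1/2)T₄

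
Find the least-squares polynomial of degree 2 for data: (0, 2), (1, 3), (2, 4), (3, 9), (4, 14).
74/35 + (-3/7)x + (6/7)x²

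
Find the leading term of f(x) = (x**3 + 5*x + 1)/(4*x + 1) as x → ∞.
x**2/4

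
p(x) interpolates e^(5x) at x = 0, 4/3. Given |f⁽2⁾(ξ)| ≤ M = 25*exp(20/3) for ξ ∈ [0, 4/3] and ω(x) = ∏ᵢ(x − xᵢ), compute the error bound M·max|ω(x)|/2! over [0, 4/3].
50*exp(20/3)/9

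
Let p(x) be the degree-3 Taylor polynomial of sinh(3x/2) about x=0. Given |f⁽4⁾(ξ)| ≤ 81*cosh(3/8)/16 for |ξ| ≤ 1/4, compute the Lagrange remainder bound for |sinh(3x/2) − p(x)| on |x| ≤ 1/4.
27*cosh(3/8)/32768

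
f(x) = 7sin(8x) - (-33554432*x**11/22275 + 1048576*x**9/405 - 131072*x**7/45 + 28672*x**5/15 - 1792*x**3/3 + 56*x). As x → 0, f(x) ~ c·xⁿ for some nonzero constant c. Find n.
13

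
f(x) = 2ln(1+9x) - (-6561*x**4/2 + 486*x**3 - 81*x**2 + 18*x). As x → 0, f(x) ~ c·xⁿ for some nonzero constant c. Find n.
5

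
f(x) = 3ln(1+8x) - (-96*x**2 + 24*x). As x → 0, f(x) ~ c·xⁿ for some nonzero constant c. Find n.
3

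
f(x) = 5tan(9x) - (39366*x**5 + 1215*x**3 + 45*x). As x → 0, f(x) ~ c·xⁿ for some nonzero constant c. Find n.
7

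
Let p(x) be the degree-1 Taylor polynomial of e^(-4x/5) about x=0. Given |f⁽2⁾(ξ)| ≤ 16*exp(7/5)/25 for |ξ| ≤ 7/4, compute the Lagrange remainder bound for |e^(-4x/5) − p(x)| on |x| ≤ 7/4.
49*exp(7/5)/50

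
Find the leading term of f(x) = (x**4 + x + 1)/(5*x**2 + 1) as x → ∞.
x**2/5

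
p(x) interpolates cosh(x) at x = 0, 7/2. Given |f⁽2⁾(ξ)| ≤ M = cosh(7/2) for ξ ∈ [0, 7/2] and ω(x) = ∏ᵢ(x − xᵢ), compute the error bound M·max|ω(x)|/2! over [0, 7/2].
49*cosh(7/2)/32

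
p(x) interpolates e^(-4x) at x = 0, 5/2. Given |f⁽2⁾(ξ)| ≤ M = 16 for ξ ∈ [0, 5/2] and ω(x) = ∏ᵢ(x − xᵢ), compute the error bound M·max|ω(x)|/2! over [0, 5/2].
25/2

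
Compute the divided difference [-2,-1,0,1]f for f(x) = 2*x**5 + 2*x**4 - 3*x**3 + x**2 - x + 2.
3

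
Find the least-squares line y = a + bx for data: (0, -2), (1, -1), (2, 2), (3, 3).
a = -11/5, b = 9/5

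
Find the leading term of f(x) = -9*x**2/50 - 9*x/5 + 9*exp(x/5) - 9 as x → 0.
3*x**3/250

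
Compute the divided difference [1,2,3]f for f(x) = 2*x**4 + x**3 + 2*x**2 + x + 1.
58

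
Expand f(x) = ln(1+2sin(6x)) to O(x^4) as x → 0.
12*x - 72*x**2 + 504*x**3 + O(x**4)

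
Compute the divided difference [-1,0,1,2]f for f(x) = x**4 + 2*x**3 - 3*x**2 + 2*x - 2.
4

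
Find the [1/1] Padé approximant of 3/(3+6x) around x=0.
1/(2*x + 1)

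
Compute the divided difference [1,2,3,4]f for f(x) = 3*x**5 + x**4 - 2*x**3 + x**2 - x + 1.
203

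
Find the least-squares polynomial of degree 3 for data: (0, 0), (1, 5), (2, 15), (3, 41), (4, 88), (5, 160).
17/63 + (823/378)x + (23/36)x² + (115/108)x³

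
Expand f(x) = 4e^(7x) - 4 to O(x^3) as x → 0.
28*x + 98*x**2 + O(x**3)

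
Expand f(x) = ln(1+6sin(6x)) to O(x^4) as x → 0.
36*x - 648*x**2 + 15336*x**3 + O(x**4)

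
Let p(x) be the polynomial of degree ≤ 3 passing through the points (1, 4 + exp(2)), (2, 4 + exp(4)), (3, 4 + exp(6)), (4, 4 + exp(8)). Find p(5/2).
-exp(8)/16 - exp(2)/16 + 4 + 9*exp(4)/16 + 9*exp(6)/16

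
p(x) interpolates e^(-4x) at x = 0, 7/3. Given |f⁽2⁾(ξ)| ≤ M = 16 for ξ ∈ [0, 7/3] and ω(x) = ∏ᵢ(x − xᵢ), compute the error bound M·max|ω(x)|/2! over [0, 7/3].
98/9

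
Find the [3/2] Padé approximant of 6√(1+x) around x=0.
(3*x**3/16 + 27*x**2/8 + 9*x + 6)/(3*x**2/16 + x + 1)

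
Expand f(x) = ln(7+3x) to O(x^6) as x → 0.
log(7) + 3*x/7 - 9*x**2/98 + 9*x**3/343 - 81*x**4/9604 + 243*x**5/84035 + O(x**6)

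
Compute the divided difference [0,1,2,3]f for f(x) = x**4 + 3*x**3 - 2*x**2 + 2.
9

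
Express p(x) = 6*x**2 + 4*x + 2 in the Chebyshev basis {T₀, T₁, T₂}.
(5)T₀ + (4)T₁ + (3)T₂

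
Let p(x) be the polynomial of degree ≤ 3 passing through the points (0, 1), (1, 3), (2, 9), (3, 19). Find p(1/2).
3/2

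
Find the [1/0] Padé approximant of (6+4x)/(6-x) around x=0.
5*x/6 + 1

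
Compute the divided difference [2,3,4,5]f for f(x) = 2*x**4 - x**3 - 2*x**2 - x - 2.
27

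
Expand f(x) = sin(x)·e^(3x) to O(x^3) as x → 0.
x + 3*x**2 + O(x**3)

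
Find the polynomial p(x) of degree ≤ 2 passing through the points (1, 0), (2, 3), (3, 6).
3*x - 3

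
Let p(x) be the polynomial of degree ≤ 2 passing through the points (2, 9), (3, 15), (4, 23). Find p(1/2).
15/4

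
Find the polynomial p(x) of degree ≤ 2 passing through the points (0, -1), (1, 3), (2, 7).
4*x - 1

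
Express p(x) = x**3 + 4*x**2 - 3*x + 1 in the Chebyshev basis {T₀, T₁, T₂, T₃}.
(3)T₀ + (-9/4)T₁ + (2)T₂ + (1/4)T₃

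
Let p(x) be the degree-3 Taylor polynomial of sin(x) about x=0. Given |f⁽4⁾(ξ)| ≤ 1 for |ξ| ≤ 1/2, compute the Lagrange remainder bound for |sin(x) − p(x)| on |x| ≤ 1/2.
1/384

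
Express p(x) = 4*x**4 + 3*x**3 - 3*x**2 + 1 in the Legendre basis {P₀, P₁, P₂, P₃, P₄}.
(4/5)P₀ + (9/5)P₁ + (2/7)P₂ + (6/5)P₃ + (32/35)P₄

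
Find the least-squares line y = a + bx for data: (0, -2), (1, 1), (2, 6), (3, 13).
a = -3, b = 5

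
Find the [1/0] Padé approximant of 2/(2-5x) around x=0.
5*x/2 + 1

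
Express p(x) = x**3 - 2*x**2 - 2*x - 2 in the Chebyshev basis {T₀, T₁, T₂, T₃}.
(-3)T₀ + (-5/4)T₁ - T₂ + (1/4)T₃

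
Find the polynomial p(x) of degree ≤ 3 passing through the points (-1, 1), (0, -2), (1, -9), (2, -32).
-2*x**3 - 2*x**2 - 3*x - 2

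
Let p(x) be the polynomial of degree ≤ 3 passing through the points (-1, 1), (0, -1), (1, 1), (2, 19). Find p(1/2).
-5/4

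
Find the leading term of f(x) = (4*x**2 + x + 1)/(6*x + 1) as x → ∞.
2*x/3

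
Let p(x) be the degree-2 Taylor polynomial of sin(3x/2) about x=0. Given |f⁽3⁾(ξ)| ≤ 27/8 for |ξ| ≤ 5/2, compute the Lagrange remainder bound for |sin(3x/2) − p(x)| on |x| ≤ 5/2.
1125/128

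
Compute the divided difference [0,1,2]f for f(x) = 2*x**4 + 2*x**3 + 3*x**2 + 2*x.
23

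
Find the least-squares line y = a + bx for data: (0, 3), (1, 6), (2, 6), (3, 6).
a = 39/10, b = 9/10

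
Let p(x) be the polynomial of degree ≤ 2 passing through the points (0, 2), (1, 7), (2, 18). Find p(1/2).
15/4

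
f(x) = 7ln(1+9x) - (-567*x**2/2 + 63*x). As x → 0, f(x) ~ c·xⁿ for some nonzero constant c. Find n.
3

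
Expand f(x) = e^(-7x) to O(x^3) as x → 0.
1 - 7*x + 49*x**2/2 + O(x**3)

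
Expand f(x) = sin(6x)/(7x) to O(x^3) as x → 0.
6/7 - 36*x**2/7 + O(x**3)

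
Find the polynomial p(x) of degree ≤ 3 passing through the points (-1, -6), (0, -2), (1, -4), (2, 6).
3*x**3 - 3*x**2 - 2*x - 2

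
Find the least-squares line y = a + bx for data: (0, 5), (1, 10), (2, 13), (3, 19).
a = 5, b = 9/2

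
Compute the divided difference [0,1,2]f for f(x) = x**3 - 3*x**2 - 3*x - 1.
0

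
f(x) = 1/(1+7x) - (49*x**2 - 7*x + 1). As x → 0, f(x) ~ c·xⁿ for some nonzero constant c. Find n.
3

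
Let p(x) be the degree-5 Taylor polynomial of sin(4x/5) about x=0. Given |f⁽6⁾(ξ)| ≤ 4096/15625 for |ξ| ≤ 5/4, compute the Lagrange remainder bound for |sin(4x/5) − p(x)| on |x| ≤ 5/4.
1/720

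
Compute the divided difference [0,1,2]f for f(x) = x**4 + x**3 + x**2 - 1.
11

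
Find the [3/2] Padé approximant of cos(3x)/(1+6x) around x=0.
(387*x**3/14 - 129*x**2/28 - 6*x + 1)/(1 - 1011*x**2/28)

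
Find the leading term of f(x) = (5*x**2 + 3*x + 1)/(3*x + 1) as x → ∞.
5*x/3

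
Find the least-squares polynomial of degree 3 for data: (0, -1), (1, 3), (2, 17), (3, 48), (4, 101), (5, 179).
-6/7 + (-23/42)x + (22/7)x² + (5/6)x³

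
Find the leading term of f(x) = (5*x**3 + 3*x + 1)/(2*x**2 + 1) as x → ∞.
5*x/2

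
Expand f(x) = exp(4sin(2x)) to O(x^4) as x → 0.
1 + 8*x + 32*x**2 + 80*x**3 + O(x**4)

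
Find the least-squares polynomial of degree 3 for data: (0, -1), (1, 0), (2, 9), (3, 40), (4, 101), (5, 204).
-8/9 + (-253/378)x + (-41/63)x² + (97/54)x³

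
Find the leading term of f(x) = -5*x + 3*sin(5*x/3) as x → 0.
-125*x**3/54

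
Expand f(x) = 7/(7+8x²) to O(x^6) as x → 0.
1 - 8*x**2/7 + 64*x**4/49 + O(x**6)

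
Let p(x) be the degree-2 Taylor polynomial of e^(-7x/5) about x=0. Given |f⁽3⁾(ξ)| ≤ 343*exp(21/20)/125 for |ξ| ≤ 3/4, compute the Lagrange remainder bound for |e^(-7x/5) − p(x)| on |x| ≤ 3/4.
3087*exp(21/20)/16000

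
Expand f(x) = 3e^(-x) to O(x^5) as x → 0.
3 - 3*x + 3*x**2/2 - x**3/2 + x**4/8 + O(x**5)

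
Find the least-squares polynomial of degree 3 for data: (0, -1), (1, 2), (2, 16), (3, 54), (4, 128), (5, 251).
-125/126 + (1175/756)x + (-25/36)x² + (113/54)x³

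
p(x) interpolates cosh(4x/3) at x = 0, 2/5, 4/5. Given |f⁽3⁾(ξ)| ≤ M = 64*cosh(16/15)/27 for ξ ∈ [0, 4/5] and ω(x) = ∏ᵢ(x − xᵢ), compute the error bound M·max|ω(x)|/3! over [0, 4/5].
512*sqrt(3)*cosh(16/15)/91125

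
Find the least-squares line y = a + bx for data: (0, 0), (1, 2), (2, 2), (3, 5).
a = 0, b = 3/2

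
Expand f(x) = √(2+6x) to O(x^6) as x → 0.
sqrt(2) + 3*sqrt(2)*x/2 - 9*sqrt(2)*x**2/8 + 27*sqrt(2)*x**3/16 - 405*sqrt(2)*x**4/128 + 1701*sqrt(2)*x**5/256 + O(x**6)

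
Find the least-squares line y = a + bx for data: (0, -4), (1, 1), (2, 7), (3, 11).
a = -39/10, b = 51/10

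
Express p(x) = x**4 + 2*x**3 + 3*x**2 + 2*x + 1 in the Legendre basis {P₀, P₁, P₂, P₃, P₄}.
(11/5)P₀ + (16/5)P₁ + (18/7)P₂ + (4/5)P₃ + (8/35)P₄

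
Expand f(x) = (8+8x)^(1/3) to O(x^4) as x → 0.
2 + 2*x/3 - 2*x**2/9 + 10*x**3/81 + O(x**4)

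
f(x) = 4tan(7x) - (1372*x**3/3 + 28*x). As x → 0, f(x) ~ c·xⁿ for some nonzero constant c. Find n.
5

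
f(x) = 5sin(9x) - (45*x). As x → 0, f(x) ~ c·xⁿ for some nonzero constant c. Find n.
3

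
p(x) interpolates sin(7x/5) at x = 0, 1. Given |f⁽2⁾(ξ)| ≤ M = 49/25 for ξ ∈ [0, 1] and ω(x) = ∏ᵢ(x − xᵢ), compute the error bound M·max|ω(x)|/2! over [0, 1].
49/200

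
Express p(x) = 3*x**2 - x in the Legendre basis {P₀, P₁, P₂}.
P₀ - P₁ + (2)P₂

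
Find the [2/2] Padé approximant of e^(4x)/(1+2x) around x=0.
(8*x**2/3 + 2*x + 1)/(1 - 4*x**2/3)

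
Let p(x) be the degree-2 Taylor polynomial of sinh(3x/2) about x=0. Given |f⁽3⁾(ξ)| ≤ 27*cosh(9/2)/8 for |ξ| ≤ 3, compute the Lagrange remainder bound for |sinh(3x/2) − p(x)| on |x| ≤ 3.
243*cosh(9/2)/16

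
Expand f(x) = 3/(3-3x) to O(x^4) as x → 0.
1 + x + x**2 + x**3 + O(x**4)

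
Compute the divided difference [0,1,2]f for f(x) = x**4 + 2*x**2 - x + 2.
9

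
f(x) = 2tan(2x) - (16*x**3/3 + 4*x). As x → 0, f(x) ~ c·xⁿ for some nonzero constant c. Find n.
5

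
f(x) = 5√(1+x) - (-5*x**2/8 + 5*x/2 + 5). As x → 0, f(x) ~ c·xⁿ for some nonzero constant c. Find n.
3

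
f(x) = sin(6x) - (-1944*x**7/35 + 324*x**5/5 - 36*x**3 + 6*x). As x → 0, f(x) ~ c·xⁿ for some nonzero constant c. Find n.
9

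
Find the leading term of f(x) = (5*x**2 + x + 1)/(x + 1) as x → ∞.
5*x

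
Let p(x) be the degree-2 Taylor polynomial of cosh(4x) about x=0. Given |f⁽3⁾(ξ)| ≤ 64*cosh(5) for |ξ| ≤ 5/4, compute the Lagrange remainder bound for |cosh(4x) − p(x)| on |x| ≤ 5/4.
125*cosh(5)/6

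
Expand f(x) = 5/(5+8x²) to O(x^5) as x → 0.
1 - 8*x**2/5 + 64*x**4/25 + O(x**5)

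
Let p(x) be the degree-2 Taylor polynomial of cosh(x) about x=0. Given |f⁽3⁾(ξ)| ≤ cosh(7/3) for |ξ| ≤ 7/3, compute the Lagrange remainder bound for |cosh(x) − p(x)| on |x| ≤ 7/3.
343*cosh(7/3)/162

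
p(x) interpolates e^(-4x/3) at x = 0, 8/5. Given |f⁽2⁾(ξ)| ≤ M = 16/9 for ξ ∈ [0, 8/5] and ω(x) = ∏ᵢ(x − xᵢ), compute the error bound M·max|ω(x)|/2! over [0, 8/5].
128/225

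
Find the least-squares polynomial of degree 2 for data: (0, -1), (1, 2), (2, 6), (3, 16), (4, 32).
-3/7 + (-8/7)x + (16/7)x²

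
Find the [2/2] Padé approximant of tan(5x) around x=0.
5*x/(1 - 25*x**2/3)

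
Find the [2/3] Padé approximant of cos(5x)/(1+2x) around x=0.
(1 - 125*x**2/12)/(25*x**3/6 + 25*x**2/12 + 2*x + 1)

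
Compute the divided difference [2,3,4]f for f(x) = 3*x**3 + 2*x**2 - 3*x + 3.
29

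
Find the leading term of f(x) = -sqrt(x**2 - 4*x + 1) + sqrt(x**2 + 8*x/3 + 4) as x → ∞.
10/3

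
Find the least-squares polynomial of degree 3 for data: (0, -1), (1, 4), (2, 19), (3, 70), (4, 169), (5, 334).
-40/63 + (799/378)x + (-209/126)x² + (79/27)x³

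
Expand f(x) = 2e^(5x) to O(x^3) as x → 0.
2 + 10*x + 25*x**2 + O(x**3)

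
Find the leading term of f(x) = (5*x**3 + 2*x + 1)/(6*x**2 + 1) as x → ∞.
5*x/6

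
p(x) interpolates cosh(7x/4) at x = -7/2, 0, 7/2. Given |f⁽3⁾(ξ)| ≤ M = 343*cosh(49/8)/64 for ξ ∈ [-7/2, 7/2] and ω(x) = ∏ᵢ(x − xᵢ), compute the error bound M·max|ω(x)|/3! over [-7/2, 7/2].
117649*sqrt(3)*cosh(49/8)/13824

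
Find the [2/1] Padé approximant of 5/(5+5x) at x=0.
1/(x + 1)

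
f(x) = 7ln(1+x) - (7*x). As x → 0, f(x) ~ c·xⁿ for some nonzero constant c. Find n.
2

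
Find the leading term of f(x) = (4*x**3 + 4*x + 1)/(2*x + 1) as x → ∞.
2*x**2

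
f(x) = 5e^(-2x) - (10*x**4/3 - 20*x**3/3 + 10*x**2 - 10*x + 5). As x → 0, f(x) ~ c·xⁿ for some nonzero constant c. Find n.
5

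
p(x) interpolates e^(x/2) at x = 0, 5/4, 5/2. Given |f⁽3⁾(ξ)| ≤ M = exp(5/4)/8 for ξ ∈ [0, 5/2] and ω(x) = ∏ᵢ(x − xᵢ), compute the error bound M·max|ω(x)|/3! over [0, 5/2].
125*sqrt(3)*exp(5/4)/13824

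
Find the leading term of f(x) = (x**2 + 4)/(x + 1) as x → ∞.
x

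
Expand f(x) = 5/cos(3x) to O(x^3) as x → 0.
5 + 45*x**2/2 + O(x**3)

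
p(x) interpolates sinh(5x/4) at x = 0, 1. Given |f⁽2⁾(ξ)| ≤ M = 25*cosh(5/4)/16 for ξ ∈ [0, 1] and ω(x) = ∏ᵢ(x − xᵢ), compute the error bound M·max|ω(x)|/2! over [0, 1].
25*cosh(5/4)/128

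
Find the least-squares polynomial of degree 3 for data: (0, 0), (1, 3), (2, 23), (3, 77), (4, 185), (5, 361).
1/14 + (1/84)x + (-1/7)x² + (35/12)x³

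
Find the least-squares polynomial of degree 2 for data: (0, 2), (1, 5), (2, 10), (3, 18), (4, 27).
68/35 + (141/70)x + (15/14)x²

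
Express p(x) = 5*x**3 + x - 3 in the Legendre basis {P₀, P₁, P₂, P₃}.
(-3)P₀ + (4)P₁ + (2)P₃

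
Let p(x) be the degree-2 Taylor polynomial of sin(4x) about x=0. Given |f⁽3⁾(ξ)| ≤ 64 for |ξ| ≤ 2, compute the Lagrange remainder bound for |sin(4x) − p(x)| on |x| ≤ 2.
256/3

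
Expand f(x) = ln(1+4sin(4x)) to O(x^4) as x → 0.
16*x - 128*x**2 + 3968*x**3/3 + O(x**4)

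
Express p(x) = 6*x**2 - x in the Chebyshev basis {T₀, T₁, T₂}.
(3)T₀ - T₁ + (3)T₂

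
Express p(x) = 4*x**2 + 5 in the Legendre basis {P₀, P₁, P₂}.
(19/3)P₀ + (8/3)P₂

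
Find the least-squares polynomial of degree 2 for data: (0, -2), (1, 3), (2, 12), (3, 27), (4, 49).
-59/35 + (41/35)x + (20/7)x²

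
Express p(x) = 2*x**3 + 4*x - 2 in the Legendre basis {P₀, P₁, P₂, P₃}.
(-2)P₀ + (26/5)P₁ + (4/5)P₃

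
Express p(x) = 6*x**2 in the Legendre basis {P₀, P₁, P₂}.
(2)P₀ + (4)P₂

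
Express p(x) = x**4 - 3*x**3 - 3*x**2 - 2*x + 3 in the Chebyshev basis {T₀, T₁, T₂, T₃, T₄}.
(15/8)T₀ + (-17/4)T₁ - T₂ + (-3/4)T₃ + (1/8)T₄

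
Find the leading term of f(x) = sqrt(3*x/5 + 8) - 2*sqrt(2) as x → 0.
3*sqrt(2)*x/40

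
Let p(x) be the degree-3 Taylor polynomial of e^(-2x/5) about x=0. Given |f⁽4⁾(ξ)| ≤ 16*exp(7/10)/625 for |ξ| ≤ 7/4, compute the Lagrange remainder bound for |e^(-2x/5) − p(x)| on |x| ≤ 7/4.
2401*exp(7/10)/240000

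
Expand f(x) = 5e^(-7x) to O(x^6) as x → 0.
5 - 35*x + 245*x**2/2 - 1715*x**3/6 + 12005*x**4/24 - 16807*x**5/24 + O(x**6)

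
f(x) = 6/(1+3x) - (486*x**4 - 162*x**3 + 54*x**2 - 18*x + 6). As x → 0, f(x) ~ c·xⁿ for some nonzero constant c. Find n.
5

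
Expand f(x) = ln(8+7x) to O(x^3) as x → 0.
log(8) + 7*x/8 - 49*x**2/128 + O(x**3)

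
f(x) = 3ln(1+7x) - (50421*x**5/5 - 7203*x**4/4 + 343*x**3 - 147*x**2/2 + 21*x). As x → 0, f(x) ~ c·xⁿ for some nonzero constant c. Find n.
6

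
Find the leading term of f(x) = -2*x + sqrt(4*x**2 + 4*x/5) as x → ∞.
1/5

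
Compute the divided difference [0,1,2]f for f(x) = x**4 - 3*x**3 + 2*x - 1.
-2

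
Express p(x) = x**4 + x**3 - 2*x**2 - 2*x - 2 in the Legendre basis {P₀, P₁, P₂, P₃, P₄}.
(-37/15)P₀ + (-7/5)P₁ + (-16/21)P₂ + (2/5)P₃ + (8/35)P₄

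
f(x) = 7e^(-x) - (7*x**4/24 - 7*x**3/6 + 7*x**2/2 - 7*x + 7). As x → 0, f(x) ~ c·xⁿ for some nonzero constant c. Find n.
5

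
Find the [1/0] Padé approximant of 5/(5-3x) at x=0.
3*x/5 + 1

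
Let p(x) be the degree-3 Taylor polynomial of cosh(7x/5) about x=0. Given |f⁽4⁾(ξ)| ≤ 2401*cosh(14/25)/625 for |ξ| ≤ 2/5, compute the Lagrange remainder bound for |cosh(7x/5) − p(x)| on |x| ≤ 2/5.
4802*cosh(14/25)/1171875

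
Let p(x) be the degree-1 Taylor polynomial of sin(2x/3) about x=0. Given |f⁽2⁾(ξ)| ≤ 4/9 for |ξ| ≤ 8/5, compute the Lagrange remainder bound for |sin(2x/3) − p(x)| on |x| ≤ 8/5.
128/225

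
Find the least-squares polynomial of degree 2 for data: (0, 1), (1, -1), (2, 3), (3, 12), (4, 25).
4/5 + (-39/10)x + (5/2)x²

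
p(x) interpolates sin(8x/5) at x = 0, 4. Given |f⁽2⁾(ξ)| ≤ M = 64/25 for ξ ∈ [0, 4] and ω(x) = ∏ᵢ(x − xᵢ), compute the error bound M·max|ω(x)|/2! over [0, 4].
128/25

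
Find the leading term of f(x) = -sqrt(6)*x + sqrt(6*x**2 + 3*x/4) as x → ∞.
sqrt(6)/16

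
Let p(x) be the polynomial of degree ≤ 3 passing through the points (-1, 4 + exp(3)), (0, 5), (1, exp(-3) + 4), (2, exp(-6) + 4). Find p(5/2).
5*((17 - exp(3))*exp(6) - 7*exp(3) + 7)*exp(-6)/16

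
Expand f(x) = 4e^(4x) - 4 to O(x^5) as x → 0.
16*x + 32*x**2 + 128*x**3/3 + 128*x**4/3 + O(x**5)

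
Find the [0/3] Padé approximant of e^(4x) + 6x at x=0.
1/(-2552*x**3/3 + 92*x**2 - 10*x + 1)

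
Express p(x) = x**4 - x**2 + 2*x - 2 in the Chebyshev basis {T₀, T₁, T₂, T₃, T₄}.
(-17/8)T₀ + (2)T₁ + (1/8)T₄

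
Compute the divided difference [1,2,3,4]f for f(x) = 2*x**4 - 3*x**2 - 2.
20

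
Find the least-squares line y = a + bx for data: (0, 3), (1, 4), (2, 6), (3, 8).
a = 27/10, b = 17/10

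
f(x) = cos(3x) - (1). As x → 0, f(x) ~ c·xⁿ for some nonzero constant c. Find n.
2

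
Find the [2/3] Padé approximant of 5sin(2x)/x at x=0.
(10 - 14*x**2/3)/(x**2/5 + 1)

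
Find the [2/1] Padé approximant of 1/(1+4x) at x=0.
1/(4*x + 1)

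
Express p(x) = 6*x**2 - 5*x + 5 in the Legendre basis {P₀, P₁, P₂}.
(7)P₀ + (-5)P₁ + (4)P₂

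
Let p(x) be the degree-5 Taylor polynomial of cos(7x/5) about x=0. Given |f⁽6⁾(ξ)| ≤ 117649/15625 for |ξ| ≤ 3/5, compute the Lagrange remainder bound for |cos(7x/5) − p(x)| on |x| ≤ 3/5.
9529569/19531250000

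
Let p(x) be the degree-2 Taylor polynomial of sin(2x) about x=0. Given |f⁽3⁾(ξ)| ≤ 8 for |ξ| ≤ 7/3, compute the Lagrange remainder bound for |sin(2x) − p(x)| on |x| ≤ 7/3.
1372/81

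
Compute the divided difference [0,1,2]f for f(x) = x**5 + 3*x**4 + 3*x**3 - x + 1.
45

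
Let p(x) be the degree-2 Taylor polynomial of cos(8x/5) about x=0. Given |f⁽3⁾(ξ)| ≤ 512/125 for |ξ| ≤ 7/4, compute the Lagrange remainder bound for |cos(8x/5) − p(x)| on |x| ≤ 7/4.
1372/375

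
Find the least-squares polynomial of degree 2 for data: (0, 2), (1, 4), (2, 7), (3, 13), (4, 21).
15/7 + (29/70)x + (15/14)x²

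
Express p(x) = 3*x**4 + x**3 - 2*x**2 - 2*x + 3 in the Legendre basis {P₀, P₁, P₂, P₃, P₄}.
(44/15)P₀ + (-7/5)P₁ + (8/21)P₂ + (2/5)P₃ + (24/35)P₄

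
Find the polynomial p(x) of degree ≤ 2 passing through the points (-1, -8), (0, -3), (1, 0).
-x**2 + 4*x - 3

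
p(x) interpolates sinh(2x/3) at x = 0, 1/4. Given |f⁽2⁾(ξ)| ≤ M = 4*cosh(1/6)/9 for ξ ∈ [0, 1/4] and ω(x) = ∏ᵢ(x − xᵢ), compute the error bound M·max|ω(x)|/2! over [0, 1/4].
cosh(1/6)/288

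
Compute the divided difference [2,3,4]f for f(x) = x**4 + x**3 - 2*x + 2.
64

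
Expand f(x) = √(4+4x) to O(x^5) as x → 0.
2 + x - x**2/4 + x**3/8 - 5*x**4/64 + O(x**5)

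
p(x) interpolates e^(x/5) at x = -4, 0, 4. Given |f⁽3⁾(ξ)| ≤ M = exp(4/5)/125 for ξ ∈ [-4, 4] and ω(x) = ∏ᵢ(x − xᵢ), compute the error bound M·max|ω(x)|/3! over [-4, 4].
64*sqrt(3)*exp(4/5)/3375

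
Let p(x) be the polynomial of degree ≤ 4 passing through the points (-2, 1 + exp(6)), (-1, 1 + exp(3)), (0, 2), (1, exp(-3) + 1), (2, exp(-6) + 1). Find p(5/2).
(-420*exp(3) + 315 + (-180*exp(3) + 506 + 35*exp(6))*exp(6))*exp(-6)/128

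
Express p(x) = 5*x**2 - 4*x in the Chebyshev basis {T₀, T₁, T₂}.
(5/2)T₀ + (-4)T₁ + (5/2)T₂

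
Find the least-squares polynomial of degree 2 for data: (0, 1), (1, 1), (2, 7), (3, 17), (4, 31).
27/35 + (-54/35)x + (16/7)x²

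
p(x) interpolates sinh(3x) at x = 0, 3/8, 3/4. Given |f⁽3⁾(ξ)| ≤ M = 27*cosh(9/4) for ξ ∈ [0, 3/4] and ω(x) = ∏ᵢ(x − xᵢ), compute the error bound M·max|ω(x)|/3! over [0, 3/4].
27*sqrt(3)*cosh(9/4)/512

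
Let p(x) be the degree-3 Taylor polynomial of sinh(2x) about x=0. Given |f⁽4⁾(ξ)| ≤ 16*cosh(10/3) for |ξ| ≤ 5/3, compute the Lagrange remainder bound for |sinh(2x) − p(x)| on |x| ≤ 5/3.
1250*cosh(10/3)/243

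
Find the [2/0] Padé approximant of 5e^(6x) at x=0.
90*x**2 + 30*x + 5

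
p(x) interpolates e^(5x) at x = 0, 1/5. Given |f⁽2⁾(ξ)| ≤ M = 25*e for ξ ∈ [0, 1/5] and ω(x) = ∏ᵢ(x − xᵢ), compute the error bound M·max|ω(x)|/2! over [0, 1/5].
e/8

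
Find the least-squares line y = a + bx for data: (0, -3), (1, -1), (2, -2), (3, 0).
a = -27/10, b = 4/5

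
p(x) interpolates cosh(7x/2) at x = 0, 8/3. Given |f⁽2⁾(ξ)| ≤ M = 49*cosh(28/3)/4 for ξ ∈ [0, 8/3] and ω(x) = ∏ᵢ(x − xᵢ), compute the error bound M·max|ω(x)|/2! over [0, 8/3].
98*cosh(28/3)/9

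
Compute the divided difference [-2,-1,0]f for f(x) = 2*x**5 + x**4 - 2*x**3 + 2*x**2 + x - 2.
-15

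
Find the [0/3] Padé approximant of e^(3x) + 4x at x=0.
1/(-569*x**3/2 + 89*x**2/2 - 7*x + 1)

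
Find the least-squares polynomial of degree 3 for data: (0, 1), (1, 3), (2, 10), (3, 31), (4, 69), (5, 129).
74/63 + (-94/189)x + (109/126)x² + (47/54)x³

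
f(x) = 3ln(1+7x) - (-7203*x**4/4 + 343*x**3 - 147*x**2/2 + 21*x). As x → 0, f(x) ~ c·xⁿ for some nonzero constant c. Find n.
5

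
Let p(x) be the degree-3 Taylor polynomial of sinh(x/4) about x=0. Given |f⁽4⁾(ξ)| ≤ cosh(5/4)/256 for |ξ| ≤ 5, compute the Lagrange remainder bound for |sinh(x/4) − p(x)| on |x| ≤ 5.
625*cosh(5/4)/6144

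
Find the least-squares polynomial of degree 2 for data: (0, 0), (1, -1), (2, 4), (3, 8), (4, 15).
-16/35 + (-27/70)x + (15/14)x²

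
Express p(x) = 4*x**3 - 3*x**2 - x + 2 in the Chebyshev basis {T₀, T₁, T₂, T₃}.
(1/2)T₀ + (2)T₁ + (-3/2)T₂ + T₃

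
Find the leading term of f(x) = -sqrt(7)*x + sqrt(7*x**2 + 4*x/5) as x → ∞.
2*sqrt(7)/35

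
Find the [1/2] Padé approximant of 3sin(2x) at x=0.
6*x/(2*x**2/3 + 1)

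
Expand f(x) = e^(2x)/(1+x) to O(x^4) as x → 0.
1 + x + x**2 + x**3/3 + O(x**4)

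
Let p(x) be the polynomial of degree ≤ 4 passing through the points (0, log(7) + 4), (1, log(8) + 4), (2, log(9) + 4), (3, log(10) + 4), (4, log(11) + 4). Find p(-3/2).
log(43275834131238896700854768074263*11**(59/128)*3**(13/32)*5**(31/32)*7**(3/128)/184467440737095516160000000000000) + 4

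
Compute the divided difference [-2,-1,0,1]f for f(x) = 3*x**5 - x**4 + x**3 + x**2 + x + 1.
18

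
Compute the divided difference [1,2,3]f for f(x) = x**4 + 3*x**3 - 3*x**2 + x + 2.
40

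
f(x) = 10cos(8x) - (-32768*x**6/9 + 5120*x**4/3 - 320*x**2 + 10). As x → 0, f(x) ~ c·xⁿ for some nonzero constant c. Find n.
8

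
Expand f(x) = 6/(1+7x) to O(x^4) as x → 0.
6 - 42*x + 294*x**2 - 2058*x**3 + O(x**4)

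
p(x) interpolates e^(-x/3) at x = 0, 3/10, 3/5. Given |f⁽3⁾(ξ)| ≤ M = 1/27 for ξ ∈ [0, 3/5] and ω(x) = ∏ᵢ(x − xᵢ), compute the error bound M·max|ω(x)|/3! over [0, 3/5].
sqrt(3)/27000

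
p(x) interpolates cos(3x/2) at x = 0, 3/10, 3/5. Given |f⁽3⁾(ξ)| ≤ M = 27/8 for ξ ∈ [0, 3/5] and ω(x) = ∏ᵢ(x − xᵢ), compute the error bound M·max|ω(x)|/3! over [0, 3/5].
27*sqrt(3)/8000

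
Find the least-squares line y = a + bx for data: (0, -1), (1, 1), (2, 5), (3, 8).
a = -7/5, b = 31/10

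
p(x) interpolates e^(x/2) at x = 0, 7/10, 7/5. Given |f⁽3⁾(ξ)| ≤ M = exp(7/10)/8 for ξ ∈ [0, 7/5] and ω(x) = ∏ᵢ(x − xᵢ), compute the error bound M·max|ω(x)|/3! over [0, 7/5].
343*sqrt(3)*exp(7/10)/216000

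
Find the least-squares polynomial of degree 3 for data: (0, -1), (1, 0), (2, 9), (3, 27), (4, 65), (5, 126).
-8/7 + (11/14)x + (-1/14)x² + x³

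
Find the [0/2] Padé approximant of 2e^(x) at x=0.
2/(x**2/2 - x + 1)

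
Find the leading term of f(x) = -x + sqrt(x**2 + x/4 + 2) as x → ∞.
1/8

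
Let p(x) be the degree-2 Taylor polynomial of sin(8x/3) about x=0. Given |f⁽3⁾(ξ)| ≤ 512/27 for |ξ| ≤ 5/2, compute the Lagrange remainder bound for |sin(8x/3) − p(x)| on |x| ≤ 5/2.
4000/81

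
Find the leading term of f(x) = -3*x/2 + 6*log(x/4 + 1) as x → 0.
-3*x**2/16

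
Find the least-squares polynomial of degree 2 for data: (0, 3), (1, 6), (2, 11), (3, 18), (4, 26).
102/35 + (83/35)x + (6/7)x²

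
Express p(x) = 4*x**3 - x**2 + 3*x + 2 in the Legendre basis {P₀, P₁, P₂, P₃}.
(5/3)P₀ + (27/5)P₁ + (-2/3)P₂ + (8/5)P₃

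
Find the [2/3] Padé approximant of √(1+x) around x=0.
(7*x**2/16 + 7*x/5 + 1)/(-x**3/160 + 9*x**2/80 + 9*x/10 + 1)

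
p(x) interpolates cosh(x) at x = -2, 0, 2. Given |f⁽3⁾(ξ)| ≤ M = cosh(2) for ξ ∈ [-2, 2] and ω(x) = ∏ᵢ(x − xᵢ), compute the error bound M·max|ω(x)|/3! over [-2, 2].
8*sqrt(3)*cosh(2)/27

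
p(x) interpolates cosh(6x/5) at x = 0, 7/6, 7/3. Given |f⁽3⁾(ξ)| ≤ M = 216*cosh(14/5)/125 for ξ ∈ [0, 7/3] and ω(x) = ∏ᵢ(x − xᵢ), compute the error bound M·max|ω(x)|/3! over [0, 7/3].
343*sqrt(3)*cosh(14/5)/3375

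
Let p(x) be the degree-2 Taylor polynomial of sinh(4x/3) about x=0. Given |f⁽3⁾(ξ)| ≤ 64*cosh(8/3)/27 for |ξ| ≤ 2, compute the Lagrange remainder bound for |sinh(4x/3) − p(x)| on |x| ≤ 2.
256*cosh(8/3)/81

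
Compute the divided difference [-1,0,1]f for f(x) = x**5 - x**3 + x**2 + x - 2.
1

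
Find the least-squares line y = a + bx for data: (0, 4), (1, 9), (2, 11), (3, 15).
a = 9/2, b = 7/2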